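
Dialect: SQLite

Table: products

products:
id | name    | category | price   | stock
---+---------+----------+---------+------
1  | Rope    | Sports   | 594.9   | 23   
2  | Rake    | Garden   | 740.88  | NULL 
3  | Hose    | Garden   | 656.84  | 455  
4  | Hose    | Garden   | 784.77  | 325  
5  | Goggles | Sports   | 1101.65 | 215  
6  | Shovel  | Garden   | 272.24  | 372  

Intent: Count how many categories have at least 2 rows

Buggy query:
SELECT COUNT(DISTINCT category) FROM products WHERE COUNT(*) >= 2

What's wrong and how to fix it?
Bug: COUNT(*) cannot appear in WHERE; the per-group count doesn't exist yet

Fix: Group first with HAVING COUNT(*) >= 2, then COUNT the resulting groups

Corrected query:
SELECT COUNT(*) FROM (SELECT category FROM products GROUP BY category HAVING COUNT(*) >= 2)

Result:
COUNT(*)
--------
2       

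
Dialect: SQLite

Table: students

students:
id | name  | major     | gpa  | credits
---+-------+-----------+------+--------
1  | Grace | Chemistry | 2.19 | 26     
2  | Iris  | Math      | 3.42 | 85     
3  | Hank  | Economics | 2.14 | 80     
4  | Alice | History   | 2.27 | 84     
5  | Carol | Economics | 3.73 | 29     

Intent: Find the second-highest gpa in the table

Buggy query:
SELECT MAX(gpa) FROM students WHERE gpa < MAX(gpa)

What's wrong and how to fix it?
Bug: The inner MAX is an aggregate inside WHERE, which is not allowed

Fix: Compute the overall MAX in a subquery, then take MAX of rows below it

Corrected query:
SELECT MAX(gpa) FROM students WHERE gpa < (SELECT MAX(gpa) FROM students)

Result:
MAX(gpa)
--------
3.42    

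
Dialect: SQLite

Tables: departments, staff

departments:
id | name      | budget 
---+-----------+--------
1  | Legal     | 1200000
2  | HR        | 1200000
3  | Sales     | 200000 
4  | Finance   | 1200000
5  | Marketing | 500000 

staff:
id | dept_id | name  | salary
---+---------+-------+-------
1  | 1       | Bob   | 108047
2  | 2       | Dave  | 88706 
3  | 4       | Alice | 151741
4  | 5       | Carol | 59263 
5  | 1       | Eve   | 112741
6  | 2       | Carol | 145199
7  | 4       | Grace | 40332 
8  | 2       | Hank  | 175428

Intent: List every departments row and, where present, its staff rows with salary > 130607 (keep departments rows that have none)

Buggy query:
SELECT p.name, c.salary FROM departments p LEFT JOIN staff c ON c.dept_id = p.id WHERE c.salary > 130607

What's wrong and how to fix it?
Bug: A WHERE condition on the right-hand table after LEFT JOIN drops unmatched parents

Fix: Move the right-table condition into the ON clause so unmatched parents are kept

Corrected query:
SELECT p.name, c.salary FROM departments p LEFT JOIN staff c ON c.dept_id = p.id AND c.salary > 130607

Result:
name      | salary
----------+-------
Legal     | NULL  
HR        | 145199
HR        | 175428
Sales     | NULL  
Finance   | 151741
Marketing | NULL  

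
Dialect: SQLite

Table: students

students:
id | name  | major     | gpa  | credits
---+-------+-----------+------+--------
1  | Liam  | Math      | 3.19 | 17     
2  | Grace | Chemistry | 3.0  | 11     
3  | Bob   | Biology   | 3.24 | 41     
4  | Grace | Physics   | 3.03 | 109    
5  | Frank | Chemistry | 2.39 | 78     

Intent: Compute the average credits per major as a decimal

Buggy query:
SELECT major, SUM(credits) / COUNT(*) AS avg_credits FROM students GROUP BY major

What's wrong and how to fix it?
Bug: Both operands are integers, so '/' performs integer division and truncates

Fix: Multiply by 1.0 (or CAST to REAL) to force floating-point division

Corrected query:
SELECT major, SUM(credits) * 1.0 / COUNT(*) AS avg_credits FROM students GROUP BY major

Result:
major     | avg_credits
----------+------------
Biology   | 41         
Chemistry | 44.5       
Math      | 17         
Physics   | 109        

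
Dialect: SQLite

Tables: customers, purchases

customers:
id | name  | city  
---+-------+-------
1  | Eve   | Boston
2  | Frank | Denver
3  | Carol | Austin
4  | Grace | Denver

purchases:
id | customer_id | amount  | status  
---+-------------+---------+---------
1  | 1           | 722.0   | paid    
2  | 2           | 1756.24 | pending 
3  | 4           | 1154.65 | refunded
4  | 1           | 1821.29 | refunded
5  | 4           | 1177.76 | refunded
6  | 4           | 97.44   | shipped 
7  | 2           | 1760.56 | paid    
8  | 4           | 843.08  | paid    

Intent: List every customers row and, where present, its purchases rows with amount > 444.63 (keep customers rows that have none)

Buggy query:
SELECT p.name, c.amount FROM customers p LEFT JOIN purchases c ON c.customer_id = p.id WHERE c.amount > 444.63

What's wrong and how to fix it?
Bug: Filtering c.amount in WHERE discards the NULL rows produced by LEFT JOIN, turning it into an inner join

Fix: Put 'c.amount > 444.63' in the JOIN's ON clause instead of WHERE

Corrected query:
SELECT p.name, c.amount FROM customers p LEFT JOIN purchases c ON c.customer_id = p.id AND c.amount > 444.63

Result:
name  | amount 
------+--------
Eve   | 722    
Eve   | 1821.29
Frank | 1756.24
Frank | 1760.56
Carol | NULL   
Grace | 843.08 
Grace | 1154.65
Grace | 1177.76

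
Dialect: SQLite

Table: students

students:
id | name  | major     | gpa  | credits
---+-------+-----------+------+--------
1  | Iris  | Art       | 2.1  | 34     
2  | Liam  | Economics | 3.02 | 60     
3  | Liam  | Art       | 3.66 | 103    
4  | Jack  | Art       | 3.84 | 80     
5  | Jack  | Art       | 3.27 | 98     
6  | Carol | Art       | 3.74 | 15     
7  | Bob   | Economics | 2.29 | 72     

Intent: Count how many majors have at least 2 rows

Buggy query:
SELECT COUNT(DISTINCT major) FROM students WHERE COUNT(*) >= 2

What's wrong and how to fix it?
Bug: WHERE filters individual rows, not groups, so a group-level COUNT is invalid there

Fix: Use a subquery that GROUPs and filters with HAVING, then count its rows

Corrected query:
SELECT COUNT(*) FROM (SELECT major FROM students GROUP BY major HAVING COUNT(*) >= 2)

Result:
COUNT(*)
--------
2       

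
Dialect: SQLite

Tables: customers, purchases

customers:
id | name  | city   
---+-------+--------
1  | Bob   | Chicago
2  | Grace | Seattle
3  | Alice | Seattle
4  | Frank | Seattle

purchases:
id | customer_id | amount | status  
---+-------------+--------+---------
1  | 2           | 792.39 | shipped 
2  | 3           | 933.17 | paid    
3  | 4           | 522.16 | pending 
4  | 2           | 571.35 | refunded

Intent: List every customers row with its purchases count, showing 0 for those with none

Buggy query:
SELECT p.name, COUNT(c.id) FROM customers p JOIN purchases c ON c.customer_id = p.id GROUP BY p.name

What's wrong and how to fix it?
Bug: INNER JOIN drops customers rows that have no matching purchases rows

Fix: Use LEFT JOIN so parents without children still appear (COUNT(c.id) gives 0)

Corrected query:
SELECT p.name, COUNT(c.id) FROM customers p LEFT JOIN purchases c ON c.customer_id = p.id GROUP BY p.name

Result:
name  | COUNT(c.id)
------+------------
Alice | 1          
Bob   | 0          
Frank | 1          
Grace | 2          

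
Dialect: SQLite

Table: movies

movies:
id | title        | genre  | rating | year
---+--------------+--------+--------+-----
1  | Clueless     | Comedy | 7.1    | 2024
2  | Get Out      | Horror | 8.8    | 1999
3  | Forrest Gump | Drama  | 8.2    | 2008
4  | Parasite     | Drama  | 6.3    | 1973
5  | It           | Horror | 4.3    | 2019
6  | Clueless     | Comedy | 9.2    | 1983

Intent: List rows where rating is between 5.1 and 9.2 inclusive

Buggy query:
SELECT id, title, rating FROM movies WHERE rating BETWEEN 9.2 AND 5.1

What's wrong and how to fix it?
Bug: BETWEEN expects the lower bound first; with 9.2 AND 5.1 the range is empty

Fix: Swap the bounds so the smaller value comes first

Corrected query:
SELECT id, title, rating FROM movies WHERE rating BETWEEN 5.1 AND 9.2

Result:
id | title        | rating
---+--------------+-------
1  | Clueless     | 7.1   
2  | Get Out      | 8.8   
3  | Forrest Gump | 8.2   
4  | Parasite     | 6.3   
6  | Clueless     | 9.2   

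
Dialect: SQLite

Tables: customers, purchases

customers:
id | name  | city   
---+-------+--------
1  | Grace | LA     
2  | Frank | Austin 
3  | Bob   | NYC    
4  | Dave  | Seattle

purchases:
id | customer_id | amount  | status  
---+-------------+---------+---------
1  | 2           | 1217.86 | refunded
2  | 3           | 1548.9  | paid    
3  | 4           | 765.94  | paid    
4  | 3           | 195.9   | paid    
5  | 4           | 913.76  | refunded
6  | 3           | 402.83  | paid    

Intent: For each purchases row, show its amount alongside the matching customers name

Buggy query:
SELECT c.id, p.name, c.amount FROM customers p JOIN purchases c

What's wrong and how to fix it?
Bug: Missing join condition: each purchases row is matched to all customers rows instead of just its own

Fix: Add ON c.customer_id = p.id to the JOIN

Corrected query:
SELECT c.id, p.name, c.amount FROM customers p JOIN purchases c ON c.customer_id = p.id

Result:
id | name  | amount 
---+-------+--------
1  | Frank | 1217.86
2  | Bob   | 1548.9 
3  | Dave  | 765.94 
4  | Bob   | 195.9  
5  | Dave  | 913.76 
6  | Bob   | 402.83 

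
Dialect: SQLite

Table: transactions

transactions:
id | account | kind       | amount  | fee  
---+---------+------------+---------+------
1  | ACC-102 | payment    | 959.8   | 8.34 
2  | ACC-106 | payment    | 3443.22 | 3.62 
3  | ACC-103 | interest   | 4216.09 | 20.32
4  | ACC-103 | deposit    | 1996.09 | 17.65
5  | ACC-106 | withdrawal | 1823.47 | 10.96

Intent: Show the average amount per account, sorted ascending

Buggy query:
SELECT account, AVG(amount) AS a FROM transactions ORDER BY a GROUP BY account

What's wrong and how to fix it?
Bug: ORDER BY appears before GROUP BY; SQL clause order requires GROUP BY first

Fix: Move ORDER BY to the end, after GROUP BY

Corrected query:
SELECT account, AVG(amount) AS a FROM transactions GROUP BY account ORDER BY a

Result:
account | a       
--------+---------
ACC-102 | 959.8   
ACC-106 | 2633.345
ACC-103 | 3106.09 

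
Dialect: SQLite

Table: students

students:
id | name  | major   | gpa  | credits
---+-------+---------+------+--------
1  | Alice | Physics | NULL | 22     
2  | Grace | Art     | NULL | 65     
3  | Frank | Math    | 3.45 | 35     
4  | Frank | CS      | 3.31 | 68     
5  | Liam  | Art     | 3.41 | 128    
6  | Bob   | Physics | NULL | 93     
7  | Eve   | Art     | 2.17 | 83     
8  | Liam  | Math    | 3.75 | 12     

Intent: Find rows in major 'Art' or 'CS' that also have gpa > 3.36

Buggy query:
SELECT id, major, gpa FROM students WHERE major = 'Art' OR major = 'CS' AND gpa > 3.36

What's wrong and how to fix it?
Bug: Without parentheses, AND is evaluated before OR, so the gpa filter only applies to the 'CS' branch

Fix: Add parentheses around the OR so the AND applies to both alternatives

Corrected query:
SELECT id, major, gpa FROM students WHERE (major = 'Art' OR major = 'CS') AND gpa > 3.36

Result:
id | major | gpa 
---+-------+-----
5  | Art   | 3.41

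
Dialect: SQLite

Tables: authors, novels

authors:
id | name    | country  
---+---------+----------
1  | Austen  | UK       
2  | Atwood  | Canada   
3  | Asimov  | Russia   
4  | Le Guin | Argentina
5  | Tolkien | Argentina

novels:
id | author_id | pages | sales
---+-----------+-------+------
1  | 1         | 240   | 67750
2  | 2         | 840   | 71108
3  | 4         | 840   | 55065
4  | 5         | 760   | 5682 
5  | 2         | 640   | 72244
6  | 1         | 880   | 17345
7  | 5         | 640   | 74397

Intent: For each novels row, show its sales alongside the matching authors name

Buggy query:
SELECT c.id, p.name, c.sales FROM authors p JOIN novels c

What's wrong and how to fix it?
Bug: JOIN with no ON clause produces a cartesian product; every novels row pairs with every authors row

Fix: Add ON c.author_id = p.id to the JOIN

Corrected query:
SELECT c.id, p.name, c.sales FROM authors p JOIN novels c ON c.author_id = p.id

Result:
id | name    | sales
---+---------+------
1  | Austen  | 67750
2  | Atwood  | 71108
3  | Le Guin | 55065
4  | Tolkien | 5682 
5  | Atwood  | 72244
6  | Austen  | 17345
7  | Tolkien | 74397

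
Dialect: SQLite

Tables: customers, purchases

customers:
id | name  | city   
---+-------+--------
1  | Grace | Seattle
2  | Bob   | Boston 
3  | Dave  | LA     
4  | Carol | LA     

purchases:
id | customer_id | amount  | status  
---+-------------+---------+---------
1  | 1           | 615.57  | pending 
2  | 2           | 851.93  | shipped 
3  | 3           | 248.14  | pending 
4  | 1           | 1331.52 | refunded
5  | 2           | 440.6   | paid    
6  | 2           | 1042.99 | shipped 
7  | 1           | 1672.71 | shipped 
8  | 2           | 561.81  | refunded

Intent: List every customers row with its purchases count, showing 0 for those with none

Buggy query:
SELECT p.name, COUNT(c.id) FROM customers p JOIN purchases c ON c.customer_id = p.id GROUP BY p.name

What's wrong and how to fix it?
Bug: An inner join excludes parents with zero children

Fix: Use LEFT JOIN so parents without children still appear (COUNT(c.id) gives 0)

Corrected query:
SELECT p.name, COUNT(c.id) FROM customers p LEFT JOIN purchases c ON c.customer_id = p.id GROUP BY p.name

Result:
name  | COUNT(c.id)
------+------------
Bob   | 4          
Carol | 0          
Dave  | 1          
Grace | 3          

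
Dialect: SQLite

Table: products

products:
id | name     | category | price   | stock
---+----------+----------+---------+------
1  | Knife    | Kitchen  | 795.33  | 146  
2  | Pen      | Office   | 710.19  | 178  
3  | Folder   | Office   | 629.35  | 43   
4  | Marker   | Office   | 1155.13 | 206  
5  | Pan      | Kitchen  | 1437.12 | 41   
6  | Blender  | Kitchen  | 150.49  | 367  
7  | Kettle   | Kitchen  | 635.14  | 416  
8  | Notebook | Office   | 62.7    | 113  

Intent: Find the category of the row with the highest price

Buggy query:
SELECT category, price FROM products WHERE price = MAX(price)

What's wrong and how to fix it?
Bug: MAX(price) is an aggregate and cannot be used directly in WHERE

Fix: Use a subquery: WHERE price = (SELECT MAX(price) FROM products)

Corrected query:
SELECT category, price FROM products WHERE price = (SELECT MAX(price) FROM products)

Result:
category | price  
---------+--------
Kitchen  | 1437.12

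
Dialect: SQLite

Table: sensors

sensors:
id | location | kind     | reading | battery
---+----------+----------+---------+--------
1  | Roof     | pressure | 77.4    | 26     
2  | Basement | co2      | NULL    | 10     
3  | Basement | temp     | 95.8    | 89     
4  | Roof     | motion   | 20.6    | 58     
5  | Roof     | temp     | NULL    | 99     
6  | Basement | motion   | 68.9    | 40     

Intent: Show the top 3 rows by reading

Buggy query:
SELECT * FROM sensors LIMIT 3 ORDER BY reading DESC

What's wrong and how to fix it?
Bug: LIMIT must come after ORDER BY

Fix: Swap the clauses: ORDER BY first, then LIMIT

Corrected query:
SELECT * FROM sensors ORDER BY reading DESC LIMIT 3

Result:
id | location | kind     | reading | battery
---+----------+----------+---------+--------
3  | Basement | temp     | 95.8    | 89     
1  | Roof     | pressure | 77.4    | 26     
6  | Basement | motion   | 68.9    | 40     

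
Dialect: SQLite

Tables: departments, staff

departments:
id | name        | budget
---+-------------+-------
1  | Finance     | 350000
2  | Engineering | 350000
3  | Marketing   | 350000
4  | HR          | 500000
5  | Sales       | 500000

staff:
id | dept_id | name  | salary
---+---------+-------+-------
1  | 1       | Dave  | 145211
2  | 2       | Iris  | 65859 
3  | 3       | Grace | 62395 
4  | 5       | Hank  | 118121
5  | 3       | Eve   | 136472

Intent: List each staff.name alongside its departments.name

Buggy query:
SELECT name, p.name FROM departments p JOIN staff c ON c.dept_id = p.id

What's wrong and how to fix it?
Bug: 'name' exists in both joined tables, so the database can't tell which one is meant

Fix: Prefix ambiguous columns with the table alias

Corrected query:
SELECT c.name, p.name FROM departments p JOIN staff c ON c.dept_id = p.id

Result:
name  | name       
------+------------
Dave  | Finance    
Iris  | Engineering
Grace | Marketing  
Hank  | Sales      
Eve   | Marketing  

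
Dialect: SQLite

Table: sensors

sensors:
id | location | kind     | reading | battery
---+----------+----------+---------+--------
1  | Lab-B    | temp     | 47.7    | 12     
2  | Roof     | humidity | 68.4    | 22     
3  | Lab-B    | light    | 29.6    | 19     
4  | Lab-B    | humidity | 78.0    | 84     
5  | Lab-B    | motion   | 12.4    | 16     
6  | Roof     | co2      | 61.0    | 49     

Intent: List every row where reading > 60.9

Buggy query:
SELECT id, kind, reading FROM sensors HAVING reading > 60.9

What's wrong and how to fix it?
Bug: This is a non-aggregate query (no GROUP BY, no aggregates), so in SQLite the HAVING clause is invalid here; a row-level condition belongs in WHERE

Fix: Replace HAVING with WHERE since the condition applies to individual rows

Corrected query:
SELECT id, kind, reading FROM sensors WHERE reading > 60.9

Result:
id | kind     | reading
---+----------+--------
2  | humidity | 68.4   
4  | humidity | 78     
6  | co2      | 61     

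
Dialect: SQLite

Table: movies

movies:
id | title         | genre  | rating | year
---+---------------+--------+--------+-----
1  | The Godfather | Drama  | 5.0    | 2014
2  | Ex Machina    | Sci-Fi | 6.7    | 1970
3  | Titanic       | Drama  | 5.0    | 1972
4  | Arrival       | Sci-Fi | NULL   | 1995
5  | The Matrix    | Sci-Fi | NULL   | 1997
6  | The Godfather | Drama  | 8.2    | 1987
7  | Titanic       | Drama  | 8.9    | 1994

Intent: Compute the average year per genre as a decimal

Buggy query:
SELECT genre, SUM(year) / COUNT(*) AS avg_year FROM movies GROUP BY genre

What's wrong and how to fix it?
Bug: Both operands are integers, so '/' performs integer division and truncates

Fix: Multiply by 1.0 (or CAST to REAL) to force floating-point division

Corrected query:
SELECT genre, SUM(year) * 1.0 / COUNT(*) AS avg_year FROM movies GROUP BY genre

Result:
genre  | avg_year   
-------+------------
Drama  | 1991.75    
Sci-Fi | 1987.333333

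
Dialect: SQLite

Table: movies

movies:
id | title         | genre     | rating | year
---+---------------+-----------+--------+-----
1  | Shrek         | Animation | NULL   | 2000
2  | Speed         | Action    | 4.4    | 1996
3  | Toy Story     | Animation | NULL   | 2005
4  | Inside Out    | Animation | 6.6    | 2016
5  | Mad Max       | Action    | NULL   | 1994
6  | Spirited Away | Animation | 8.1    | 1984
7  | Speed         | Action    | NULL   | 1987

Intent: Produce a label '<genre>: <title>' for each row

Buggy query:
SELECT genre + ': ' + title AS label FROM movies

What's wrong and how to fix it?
Bug: '+' is numeric addition; on text columns SQLite converts them to 0 instead of concatenating

Fix: Replace + with || to concatenate text

Corrected query:
SELECT genre || ': ' || title AS label FROM movies

Result:
label                   
------------------------
Animation: Shrek        
Action: Speed           
Animation: Toy Story    
Animation: Inside Out   
Action: Mad Max         
Animation: Spirited Away
Action: Speed           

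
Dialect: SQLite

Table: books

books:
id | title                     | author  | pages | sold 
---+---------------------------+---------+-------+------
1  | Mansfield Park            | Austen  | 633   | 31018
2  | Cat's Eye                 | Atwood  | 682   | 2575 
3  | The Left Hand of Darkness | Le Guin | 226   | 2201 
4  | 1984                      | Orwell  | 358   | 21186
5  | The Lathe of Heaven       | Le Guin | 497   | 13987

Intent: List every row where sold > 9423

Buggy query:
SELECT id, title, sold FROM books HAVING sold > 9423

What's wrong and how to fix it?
Bug: This is a non-aggregate query (no GROUP BY, no aggregates), so in SQLite the HAVING clause is invalid here; a row-level condition belongs in WHERE

Fix: Replace HAVING with WHERE since the condition applies to individual rows

Corrected query:
SELECT id, title, sold FROM books WHERE sold > 9423

Result:
id | title               | sold 
---+---------------------+------
1  | Mansfield Park      | 31018
4  | 1984                | 21186
5  | The Lathe of Heaven | 13987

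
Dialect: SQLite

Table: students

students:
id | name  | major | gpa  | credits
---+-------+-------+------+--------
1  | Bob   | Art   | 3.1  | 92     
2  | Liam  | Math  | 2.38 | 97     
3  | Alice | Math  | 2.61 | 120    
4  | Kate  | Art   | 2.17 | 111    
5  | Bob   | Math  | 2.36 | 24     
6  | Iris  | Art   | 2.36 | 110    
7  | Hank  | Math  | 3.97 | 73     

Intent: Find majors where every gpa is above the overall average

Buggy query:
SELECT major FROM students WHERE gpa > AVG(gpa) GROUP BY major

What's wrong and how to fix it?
Bug: AVG() is an aggregate; it can't sit directly in WHERE

Fix: Use a subquery for AVG and a HAVING MIN(...) filter so the condition holds for every row in the group

Corrected query:
SELECT major FROM students GROUP BY major HAVING MIN(gpa) > (SELECT AVG(gpa) FROM students)

Result:
(no rows)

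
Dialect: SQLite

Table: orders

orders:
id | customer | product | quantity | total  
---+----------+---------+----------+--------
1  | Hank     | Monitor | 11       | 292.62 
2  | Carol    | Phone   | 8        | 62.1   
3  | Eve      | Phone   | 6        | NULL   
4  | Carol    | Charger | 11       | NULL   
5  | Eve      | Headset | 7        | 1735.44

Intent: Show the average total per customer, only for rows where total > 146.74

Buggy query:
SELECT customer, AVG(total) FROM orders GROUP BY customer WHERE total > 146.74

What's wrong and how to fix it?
Bug: Row-level WHERE must come before GROUP BY in the clause order

Fix: Place WHERE between FROM and GROUP BY

Corrected query:
SELECT customer, AVG(total) FROM orders WHERE total > 146.74 GROUP BY customer

Result:
customer | AVG(total)
---------+-----------
Eve      | 1735.44   
Hank     | 292.62    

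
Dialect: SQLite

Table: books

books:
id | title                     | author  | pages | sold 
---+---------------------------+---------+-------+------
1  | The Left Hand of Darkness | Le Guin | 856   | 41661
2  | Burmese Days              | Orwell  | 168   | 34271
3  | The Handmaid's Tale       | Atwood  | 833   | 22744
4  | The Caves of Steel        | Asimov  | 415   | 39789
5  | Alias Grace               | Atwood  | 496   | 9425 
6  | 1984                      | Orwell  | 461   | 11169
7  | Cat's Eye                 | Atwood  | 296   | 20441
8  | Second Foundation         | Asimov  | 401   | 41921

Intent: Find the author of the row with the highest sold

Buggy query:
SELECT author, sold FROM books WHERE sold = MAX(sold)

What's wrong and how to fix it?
Bug: MAX(sold) is an aggregate and cannot be used directly in WHERE

Fix: Use a subquery: WHERE sold = (SELECT MAX(sold) FROM books)

Corrected query:
SELECT author, sold FROM books WHERE sold = (SELECT MAX(sold) FROM books)

Result:
author | sold 
-------+------
Asimov | 41921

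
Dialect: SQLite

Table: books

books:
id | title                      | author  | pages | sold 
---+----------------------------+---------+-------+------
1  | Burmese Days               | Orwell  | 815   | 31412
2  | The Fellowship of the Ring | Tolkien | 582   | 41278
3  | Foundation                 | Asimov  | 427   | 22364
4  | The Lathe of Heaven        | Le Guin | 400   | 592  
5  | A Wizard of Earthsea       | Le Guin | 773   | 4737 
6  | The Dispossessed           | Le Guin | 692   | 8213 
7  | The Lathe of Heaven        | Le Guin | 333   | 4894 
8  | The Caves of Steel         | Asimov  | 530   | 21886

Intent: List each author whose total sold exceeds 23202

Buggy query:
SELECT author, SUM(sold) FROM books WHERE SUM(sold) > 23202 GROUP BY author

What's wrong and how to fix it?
Bug: WHERE runs before GROUP BY, so aggregates aren't available there

Fix: Move the aggregate condition to a HAVING clause

Corrected query:
SELECT author, SUM(sold) FROM books GROUP BY author HAVING SUM(sold) > 23202

Result:
author  | SUM(sold)
--------+----------
Asimov  | 44250    
Orwell  | 31412    
Tolkien | 41278    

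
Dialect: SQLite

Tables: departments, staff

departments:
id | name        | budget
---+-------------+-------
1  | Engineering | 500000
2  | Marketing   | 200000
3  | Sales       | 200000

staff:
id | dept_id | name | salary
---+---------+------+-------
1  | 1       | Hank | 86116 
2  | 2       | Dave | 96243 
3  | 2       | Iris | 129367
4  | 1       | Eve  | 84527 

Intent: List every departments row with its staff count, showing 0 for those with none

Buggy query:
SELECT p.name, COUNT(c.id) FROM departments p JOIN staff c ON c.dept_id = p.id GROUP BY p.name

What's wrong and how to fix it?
Bug: INNER JOIN drops departments rows that have no matching staff rows

Fix: Use LEFT JOIN so parents without children still appear (COUNT(c.id) gives 0)

Corrected query:
SELECT p.name, COUNT(c.id) FROM departments p LEFT JOIN staff c ON c.dept_id = p.id GROUP BY p.name

Result:
name        | COUNT(c.id)
------------+------------
Engineering | 2          
Marketing   | 2          
Sales       | 0          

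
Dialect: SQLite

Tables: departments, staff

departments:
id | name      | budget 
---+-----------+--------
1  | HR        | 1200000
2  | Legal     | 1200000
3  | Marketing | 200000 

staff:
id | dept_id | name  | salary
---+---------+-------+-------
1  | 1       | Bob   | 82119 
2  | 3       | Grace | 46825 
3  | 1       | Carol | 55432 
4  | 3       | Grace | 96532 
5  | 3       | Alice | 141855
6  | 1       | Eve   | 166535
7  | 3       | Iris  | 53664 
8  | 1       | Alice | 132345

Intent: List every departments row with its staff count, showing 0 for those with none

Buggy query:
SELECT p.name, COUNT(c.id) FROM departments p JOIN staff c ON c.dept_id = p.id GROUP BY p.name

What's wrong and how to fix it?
Bug: An inner join excludes parents with zero children

Fix: Use LEFT JOIN so parents without children still appear (COUNT(c.id) gives 0)

Corrected query:
SELECT p.name, COUNT(c.id) FROM departments p LEFT JOIN staff c ON c.dept_id = p.id GROUP BY p.name

Result:
name      | COUNT(c.id)
----------+------------
HR        | 4          
Legal     | 0          
Marketing | 4          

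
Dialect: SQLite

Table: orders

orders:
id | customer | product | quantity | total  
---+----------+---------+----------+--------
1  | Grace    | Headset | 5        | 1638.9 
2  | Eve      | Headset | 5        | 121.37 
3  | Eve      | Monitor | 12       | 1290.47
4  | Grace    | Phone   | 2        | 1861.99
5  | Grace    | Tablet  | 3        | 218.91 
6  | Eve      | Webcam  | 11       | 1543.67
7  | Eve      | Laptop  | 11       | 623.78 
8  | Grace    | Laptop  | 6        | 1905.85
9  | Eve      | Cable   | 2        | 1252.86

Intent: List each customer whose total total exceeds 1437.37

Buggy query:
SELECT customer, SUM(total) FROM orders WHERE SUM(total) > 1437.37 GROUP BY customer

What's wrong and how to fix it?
Bug: WHERE runs before GROUP BY, so aggregates aren't available there

Fix: Move the aggregate condition to a HAVING clause

Corrected query:
SELECT customer, SUM(total) FROM orders GROUP BY customer HAVING SUM(total) > 1437.37

Result:
customer | SUM(total)
---------+-----------
Eve      | 4832.15   
Grace    | 5625.65   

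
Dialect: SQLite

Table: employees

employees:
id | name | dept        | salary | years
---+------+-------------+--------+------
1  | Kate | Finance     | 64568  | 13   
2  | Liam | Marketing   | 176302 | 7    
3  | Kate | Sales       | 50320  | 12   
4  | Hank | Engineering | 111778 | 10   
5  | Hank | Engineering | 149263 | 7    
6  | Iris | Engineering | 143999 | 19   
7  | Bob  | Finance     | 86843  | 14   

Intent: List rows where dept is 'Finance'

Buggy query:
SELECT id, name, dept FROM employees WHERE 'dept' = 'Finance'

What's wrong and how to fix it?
Bug: 'dept' in single quotes is a string literal, not the column; the comparison is literal-vs-literal and never true

Fix: Reference the column as dept without single quotes

Corrected query:
SELECT id, name, dept FROM employees WHERE dept = 'Finance'

Result:
id | name | dept   
---+------+--------
1  | Kate | Finance
7  | Bob  | Finance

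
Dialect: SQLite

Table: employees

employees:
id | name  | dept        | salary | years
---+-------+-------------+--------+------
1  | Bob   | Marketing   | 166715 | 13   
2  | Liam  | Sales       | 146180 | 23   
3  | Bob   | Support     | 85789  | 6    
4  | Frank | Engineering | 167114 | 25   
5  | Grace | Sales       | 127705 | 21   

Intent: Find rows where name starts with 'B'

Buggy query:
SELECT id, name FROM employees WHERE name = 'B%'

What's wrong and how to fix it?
Bug: Wildcards only work with LIKE; '=' treats '%' as a literal character

Fix: Replace '=' with LIKE so 'B%' is treated as a pattern

Corrected query:
SELECT id, name FROM employees WHERE name LIKE 'B%'

Result:
id | name
---+-----
1  | Bob 
3  | Bob 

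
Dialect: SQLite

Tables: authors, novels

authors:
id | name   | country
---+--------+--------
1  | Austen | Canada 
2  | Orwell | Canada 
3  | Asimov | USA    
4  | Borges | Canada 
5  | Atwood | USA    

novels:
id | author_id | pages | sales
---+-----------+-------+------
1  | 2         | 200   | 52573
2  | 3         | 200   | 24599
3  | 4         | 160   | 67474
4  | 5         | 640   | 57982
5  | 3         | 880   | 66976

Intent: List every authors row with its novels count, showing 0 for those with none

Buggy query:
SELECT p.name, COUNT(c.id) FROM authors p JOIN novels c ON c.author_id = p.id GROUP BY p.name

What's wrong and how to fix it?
Bug: An inner join excludes parents with zero children

Fix: Use LEFT JOIN so parents without children still appear (COUNT(c.id) gives 0)

Corrected query:
SELECT p.name, COUNT(c.id) FROM authors p LEFT JOIN novels c ON c.author_id = p.id GROUP BY p.name

Result:
name   | COUNT(c.id)
-------+------------
Asimov | 2          
Atwood | 1          
Austen | 0          
Borges | 1          
Orwell | 1          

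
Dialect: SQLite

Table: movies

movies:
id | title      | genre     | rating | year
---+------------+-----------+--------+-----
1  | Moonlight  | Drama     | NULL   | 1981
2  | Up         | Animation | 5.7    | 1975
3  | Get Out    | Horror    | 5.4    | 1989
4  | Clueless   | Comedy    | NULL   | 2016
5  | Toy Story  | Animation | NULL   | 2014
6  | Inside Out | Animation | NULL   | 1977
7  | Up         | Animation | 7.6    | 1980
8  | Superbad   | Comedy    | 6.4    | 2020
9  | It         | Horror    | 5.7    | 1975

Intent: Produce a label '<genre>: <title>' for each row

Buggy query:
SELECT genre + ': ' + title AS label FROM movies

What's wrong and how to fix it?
Bug: SQLite uses || for string concatenation; + coerces text to numbers (yielding 0)

Fix: Use the || operator for string concatenation

Corrected query:
SELECT genre || ': ' || title AS label FROM movies

Result:
label                
---------------------
Drama: Moonlight     
Animation: Up        
Horror: Get Out      
Comedy: Clueless     
Animation: Toy Story 
Animation: Inside Out
Animation: Up        
Comedy: Superbad     
Horror: It           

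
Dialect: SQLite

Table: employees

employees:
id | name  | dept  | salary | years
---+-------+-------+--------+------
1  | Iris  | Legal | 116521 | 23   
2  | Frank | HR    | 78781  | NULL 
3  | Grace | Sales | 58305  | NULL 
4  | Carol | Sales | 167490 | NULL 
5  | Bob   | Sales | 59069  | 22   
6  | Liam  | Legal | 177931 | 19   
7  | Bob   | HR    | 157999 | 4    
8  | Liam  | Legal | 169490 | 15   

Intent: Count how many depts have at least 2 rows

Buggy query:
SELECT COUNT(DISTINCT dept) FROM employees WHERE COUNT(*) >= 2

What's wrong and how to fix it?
Bug: COUNT(*) cannot appear in WHERE; the per-group count doesn't exist yet

Fix: Use a subquery that GROUPs and filters with HAVING, then count its rows

Corrected query:
SELECT COUNT(*) FROM (SELECT dept FROM employees GROUP BY dept HAVING COUNT(*) >= 2)

Result:
COUNT(*)
--------
3       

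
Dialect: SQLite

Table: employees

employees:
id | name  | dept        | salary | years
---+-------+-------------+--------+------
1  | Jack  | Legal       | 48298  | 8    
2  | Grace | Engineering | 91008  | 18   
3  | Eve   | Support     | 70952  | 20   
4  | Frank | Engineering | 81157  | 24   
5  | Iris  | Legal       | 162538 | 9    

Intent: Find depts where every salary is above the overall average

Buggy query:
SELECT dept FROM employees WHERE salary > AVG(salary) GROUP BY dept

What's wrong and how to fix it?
Bug: AVG() is an aggregate; it can't sit directly in WHERE

Fix: Compute the overall average in a scalar subquery and compare each group's MIN against it in HAVING

Corrected query:
SELECT dept FROM employees GROUP BY dept HAVING MIN(salary) > (SELECT AVG(salary) FROM employees)

Result:
(no rows)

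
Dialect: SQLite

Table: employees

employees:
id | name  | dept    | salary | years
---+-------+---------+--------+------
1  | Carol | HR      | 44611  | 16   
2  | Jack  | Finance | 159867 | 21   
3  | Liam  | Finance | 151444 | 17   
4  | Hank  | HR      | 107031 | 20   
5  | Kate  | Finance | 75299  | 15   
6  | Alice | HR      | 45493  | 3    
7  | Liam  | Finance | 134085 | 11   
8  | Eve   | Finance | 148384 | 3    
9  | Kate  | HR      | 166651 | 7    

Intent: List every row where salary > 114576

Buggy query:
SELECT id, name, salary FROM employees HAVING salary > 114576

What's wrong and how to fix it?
Bug: This is a non-aggregate query (no GROUP BY, no aggregates), so in SQLite the HAVING clause is invalid here; a row-level condition belongs in WHERE

Fix: Replace HAVING with WHERE since the condition applies to individual rows

Corrected query:
SELECT id, name, salary FROM employees WHERE salary > 114576

Result:
id | name | salary
---+------+-------
2  | Jack | 159867
3  | Liam | 151444
7  | Liam | 134085
8  | Eve  | 148384
9  | Kate | 166651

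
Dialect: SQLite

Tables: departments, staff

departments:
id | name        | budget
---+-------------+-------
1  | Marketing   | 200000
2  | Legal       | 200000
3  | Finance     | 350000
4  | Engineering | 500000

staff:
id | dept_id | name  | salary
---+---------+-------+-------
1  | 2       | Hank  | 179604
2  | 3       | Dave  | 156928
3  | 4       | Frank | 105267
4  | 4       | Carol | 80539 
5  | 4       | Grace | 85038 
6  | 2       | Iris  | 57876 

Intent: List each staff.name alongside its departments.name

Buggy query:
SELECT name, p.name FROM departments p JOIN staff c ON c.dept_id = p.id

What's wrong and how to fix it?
Bug: 'name' exists in both joined tables, so the database can't tell which one is meant

Fix: Prefix ambiguous columns with the table alias

Corrected query:
SELECT c.name, p.name FROM departments p JOIN staff c ON c.dept_id = p.id

Result:
name  | name       
------+------------
Hank  | Legal      
Dave  | Finance    
Frank | Engineering
Carol | Engineering
Grace | Engineering
Iris  | Legal      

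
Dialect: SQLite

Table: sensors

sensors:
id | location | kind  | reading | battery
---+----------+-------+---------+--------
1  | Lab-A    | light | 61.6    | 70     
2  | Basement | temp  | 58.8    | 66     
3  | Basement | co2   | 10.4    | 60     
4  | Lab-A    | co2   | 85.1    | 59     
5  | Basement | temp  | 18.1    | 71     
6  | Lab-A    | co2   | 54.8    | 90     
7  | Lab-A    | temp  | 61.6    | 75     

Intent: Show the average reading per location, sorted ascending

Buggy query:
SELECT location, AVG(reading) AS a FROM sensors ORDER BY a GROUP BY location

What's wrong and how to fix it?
Bug: ORDER BY appears before GROUP BY; SQL clause order requires GROUP BY first

Fix: Reorder: SELECT … FROM … GROUP BY … ORDER BY …

Corrected query:
SELECT location, AVG(reading) AS a FROM sensors GROUP BY location ORDER BY a

Result:
location | a     
---------+-------
Basement | 29.1  
Lab-A    | 65.775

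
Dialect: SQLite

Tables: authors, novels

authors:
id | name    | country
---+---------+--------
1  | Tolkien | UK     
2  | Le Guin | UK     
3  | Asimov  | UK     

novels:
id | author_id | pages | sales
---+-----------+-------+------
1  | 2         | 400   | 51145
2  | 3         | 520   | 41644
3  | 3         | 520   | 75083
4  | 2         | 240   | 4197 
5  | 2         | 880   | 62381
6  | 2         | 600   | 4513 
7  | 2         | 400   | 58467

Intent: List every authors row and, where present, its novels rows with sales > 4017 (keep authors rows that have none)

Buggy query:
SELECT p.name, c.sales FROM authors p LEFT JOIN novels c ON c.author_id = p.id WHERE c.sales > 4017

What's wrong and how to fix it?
Bug: Filtering c.sales in WHERE discards the NULL rows produced by LEFT JOIN, turning it into an inner join

Fix: Move the right-table condition into the ON clause so unmatched parents are kept

Corrected query:
SELECT p.name, c.sales FROM authors p LEFT JOIN novels c ON c.author_id = p.id AND c.sales > 4017

Result:
name    | sales
--------+------
Tolkien | NULL 
Le Guin | 4197 
Le Guin | 4513 
Le Guin | 51145
Le Guin | 58467
Le Guin | 62381
Asimov  | 41644
Asimov  | 75083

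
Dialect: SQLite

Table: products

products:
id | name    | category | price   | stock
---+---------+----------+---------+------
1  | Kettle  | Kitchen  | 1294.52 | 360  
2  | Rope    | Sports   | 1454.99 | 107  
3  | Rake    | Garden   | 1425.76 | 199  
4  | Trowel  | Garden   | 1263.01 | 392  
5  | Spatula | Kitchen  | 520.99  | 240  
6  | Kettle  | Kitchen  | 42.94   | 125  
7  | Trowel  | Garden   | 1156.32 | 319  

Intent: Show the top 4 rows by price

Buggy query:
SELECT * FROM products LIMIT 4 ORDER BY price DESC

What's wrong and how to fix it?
Bug: LIMIT must come after ORDER BY

Fix: Sort with ORDER BY, then apply LIMIT

Corrected query:
SELECT * FROM products ORDER BY price DESC LIMIT 4

Result:
id | name   | category | price   | stock
---+--------+----------+---------+------
2  | Rope   | Sports   | 1454.99 | 107  
3  | Rake   | Garden   | 1425.76 | 199  
1  | Kettle | Kitchen  | 1294.52 | 360  
4  | Trowel | Garden   | 1263.01 | 392  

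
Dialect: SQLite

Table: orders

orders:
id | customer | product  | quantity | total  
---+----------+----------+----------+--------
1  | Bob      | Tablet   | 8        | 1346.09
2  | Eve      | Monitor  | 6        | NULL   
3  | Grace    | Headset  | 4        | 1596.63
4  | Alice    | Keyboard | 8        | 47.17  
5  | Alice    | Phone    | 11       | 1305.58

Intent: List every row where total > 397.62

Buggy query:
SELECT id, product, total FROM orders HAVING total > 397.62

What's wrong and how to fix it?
Bug: This is a non-aggregate query (no GROUP BY, no aggregates), so in SQLite the HAVING clause is invalid here; a row-level condition belongs in WHERE

Fix: Use WHERE for row-level filtering

Corrected query:
SELECT id, product, total FROM orders WHERE total > 397.62

Result:
id | product | total  
---+---------+--------
1  | Tablet  | 1346.09
3  | Headset | 1596.63
5  | Phone   | 1305.58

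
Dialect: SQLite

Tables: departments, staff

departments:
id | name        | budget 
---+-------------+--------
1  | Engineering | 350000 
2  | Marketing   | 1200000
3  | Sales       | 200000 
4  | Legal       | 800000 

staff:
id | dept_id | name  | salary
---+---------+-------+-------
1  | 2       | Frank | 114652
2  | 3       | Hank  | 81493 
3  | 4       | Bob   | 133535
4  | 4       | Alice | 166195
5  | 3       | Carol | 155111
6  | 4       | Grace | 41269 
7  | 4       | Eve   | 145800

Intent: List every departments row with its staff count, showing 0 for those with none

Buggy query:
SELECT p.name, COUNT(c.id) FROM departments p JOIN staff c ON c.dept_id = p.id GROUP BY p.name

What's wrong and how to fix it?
Bug: An inner join excludes parents with zero children

Fix: Switch to LEFT JOIN to retain unmatched parent rows

Corrected query:
SELECT p.name, COUNT(c.id) FROM departments p LEFT JOIN staff c ON c.dept_id = p.id GROUP BY p.name

Result:
name        | COUNT(c.id)
------------+------------
Engineering | 0          
Legal       | 4          
Marketing   | 1          
Sales       | 2          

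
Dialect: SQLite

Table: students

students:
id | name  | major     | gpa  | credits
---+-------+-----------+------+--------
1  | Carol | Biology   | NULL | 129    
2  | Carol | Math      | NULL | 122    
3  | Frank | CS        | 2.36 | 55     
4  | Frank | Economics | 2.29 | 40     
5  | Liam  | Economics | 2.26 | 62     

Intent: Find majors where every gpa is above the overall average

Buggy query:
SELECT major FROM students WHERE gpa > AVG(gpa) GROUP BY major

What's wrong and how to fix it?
Bug: WHERE evaluates per row before aggregation, so AVG() is unavailable

Fix: Compute the overall average in a scalar subquery and compare each group's MIN against it in HAVING

Corrected query:
SELECT major FROM students GROUP BY major HAVING MIN(gpa) > (SELECT AVG(gpa) FROM students)

Result:
major
-----
CS   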